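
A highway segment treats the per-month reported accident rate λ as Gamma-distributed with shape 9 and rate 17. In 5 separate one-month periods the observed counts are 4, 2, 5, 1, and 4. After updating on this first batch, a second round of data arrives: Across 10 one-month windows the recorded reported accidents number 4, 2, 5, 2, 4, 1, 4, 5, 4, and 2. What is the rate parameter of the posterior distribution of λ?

32

Total count: 4 + 2 + 5 + 1 + 4 = 16.
Total exposure: 5 months.
After the first batch: Gamma(9 + 16, 17 + 5) = Gamma(25, 22).
Total count: 4 + 2 + 5 + 2 + 4 + 1 + 4 + 5 + 4 + 2 = 33.
Total exposure: 10 months.
After the second batch: Gamma(25 + 33, 22 + 10) = Gamma(58, 32).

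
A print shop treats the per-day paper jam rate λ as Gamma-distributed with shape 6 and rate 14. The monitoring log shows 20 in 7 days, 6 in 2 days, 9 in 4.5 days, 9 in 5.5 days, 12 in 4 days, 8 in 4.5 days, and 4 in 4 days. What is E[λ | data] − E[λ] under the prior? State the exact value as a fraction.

109/91

Total count: 20 + 6 + 9 + 9 + 12 + 8 + 4 = 68.
Total exposure: 7 + 2 + 4.5 + 5.5 + 4 + 4.5 + 4 = 31.5 days.
By Gamma–Poisson conjugacy, the posterior is Gamma(α + Σx, β + Σt) = Gamma(6 + 68, 14 + 31.5) = Gamma(74, 91/2).
Posterior mean = 74/(91/2) = 148/91; prior mean = 6/14 = 3/7. Difference = 148/91 − 3/7 = 109/91.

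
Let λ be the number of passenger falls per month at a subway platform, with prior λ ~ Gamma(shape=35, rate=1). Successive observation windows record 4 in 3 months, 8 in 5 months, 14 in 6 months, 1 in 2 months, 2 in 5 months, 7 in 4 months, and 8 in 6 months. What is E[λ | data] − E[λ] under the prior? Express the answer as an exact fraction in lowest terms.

Total count: 4 + 8 + 14 + 1 + 2 + 7 + 8 = 44.
Total exposure: 3 + 5 + 6 + 2 + 5 + 4 + 6 = 31 months.
The Gamma prior is conjugate for the Poisson rate, so λ | data ~ Gamma(35+44, 1+31) = Gamma(79, 32).
Posterior mean = 79/32 = 79/32; prior mean = 35/1 = 35. Difference = 79/32 − 35 = -1041/32.

-1041/32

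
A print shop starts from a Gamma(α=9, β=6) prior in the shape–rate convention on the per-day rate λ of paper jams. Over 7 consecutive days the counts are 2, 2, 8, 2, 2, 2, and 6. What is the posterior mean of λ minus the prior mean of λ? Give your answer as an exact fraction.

Total count: 2 + 2 + 8 + 2 + 2 + 2 + 6 = 24.
Total exposure: 7 days.
By Gamma–Poisson conjugacy, the posterior is Gamma(α + Σx, β + Σt) = Gamma(9 + 24, 6 + 7) = Gamma(33, 13).
Posterior mean = 33/13 = 33/13; prior mean = 9/6 = 3/2. Difference = 33/13 − 3/2 = 27/26.

27/26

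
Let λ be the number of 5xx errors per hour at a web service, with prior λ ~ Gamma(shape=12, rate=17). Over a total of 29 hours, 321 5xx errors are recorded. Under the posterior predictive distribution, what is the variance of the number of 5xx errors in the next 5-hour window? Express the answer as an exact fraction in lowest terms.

84915/2116

Total count 321 over total exposure 29 hours.
By Gamma–Poisson conjugacy, the posterior is Gamma(α + Σx, β + Σt) = Gamma(12 + 321, 17 + 29) = Gamma(333, 46).
The posterior predictive for a window of length T is Negative Binomial with variance T·α'·(β'+T)/β'² = 5·333·51/2116 = 84915/2116.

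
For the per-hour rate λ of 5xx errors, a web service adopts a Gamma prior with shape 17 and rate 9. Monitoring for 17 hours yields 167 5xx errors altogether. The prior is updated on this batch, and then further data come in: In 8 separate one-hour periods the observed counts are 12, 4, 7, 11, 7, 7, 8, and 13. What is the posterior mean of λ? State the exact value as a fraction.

Total count 167 over total exposure 17 hours.
After the first batch: Gamma(17 + 167, 9 + 17) = Gamma(184, 26).
Total count: 12 + 4 + 7 + 11 + 7 + 7 + 8 + 13 = 69.
Total exposure: 8 hours.
After the second batch: Gamma(184 + 69, 26 + 8) = Gamma(253, 34).
Posterior mean = α'/β' = 253/34.

253/34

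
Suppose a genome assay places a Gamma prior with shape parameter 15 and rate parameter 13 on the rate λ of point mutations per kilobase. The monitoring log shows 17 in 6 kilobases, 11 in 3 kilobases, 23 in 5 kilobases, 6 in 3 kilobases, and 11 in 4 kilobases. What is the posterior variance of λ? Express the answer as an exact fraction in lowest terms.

83/1156

Total count: 17 + 11 + 23 + 6 + 11 = 68.
Total exposure: 6 + 3 + 5 + 3 + 4 = 21 kilobases.
Posterior: α' = 15 + 68 = 83, β' = 13 + 21 = 34.
Posterior variance = α'/β'² = 83/1156.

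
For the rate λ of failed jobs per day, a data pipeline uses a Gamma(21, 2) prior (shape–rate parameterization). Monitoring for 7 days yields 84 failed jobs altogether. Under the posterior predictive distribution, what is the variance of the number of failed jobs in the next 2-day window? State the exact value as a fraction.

770/27

Total count 84 over total exposure 7 days.
Conjugate update: add total count to the shape and total exposure to the rate, giving Gamma(105, 9).
The posterior predictive for a window of length T is Negative Binomial with variance T·α'·(β'+T)/β'² = 2·105·11/81 = 770/27.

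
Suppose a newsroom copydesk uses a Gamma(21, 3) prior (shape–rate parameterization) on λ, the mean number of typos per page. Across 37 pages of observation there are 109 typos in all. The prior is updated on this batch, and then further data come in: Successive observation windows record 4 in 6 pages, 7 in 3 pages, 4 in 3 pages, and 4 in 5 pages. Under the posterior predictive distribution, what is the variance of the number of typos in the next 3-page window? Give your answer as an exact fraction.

2980/361

Total count 109 over total exposure 37 pages.
After the first batch: Gamma(21 + 109, 3 + 37) = Gamma(130, 40).
Total count: 4 + 7 + 4 + 4 = 19.
Total exposure: 6 + 3 + 3 + 5 = 17 pages.
After the second batch: Gamma(130 + 19, 40 + 17) = Gamma(149, 57).
The posterior predictive for a window of length T is Negative Binomial with variance T·α'·(β'+T)/β'² = 3·149·60/3249 = 2980/361.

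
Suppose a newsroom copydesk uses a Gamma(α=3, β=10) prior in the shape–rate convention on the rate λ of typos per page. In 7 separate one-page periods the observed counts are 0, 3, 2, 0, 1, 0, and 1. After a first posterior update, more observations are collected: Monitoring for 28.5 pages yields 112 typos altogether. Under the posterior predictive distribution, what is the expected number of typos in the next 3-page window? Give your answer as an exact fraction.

Total count: 0 + 3 + 2 + 0 + 1 + 0 + 1 = 7.
Total exposure: 7 pages.
After the first batch: Gamma(3 + 7, 10 + 7) = Gamma(10, 17).
Total count 112 over total exposure 28.5 pages.
After the second batch: Gamma(10 + 112, 17 + 28.5) = Gamma(122, 91/2).
Predictive mean over a 3-page window = T·E[λ|data] = 3·122/(91/2) = 732/91.

732/91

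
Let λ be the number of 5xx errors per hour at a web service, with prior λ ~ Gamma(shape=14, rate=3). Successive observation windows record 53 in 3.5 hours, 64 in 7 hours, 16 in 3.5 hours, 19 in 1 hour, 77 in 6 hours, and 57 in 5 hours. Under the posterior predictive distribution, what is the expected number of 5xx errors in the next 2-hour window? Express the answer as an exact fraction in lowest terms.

600/29

Total count: 53 + 64 + 16 + 19 + 77 + 57 = 286.
Total exposure: 3.5 + 7 + 3.5 + 1 + 6 + 5 = 26 hours.
Conjugate update: add total count to the shape and total exposure to the rate, giving Gamma(300, 29).
Predictive mean over a 2-hour window = T·E[λ|data] = 2·300/29 = 600/29.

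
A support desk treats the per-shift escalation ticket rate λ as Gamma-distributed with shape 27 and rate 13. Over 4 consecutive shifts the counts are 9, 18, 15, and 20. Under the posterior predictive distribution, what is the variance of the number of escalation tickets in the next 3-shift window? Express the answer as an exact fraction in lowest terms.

5340/289

Total count: 9 + 18 + 15 + 20 = 62.
Total exposure: 4 shifts.
The Gamma prior is conjugate for the Poisson rate, so λ | data ~ Gamma(27+62, 13+4) = Gamma(89, 17).
The posterior predictive for a window of length T is Negative Binomial with variance T·α'·(β'+T)/β'² = 3·89·20/289 = 5340/289.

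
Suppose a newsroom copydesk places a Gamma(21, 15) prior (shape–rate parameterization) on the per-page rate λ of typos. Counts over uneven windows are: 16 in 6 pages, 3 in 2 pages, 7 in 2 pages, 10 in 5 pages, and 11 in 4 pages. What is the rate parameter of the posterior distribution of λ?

34

Total count: 16 + 3 + 7 + 10 + 11 = 47.
Total exposure: 6 + 2 + 2 + 5 + 4 = 19 pages.
By Gamma–Poisson conjugacy, the posterior is Gamma(α + Σx, β + Σt) = Gamma(21 + 47, 15 + 19) = Gamma(68, 34).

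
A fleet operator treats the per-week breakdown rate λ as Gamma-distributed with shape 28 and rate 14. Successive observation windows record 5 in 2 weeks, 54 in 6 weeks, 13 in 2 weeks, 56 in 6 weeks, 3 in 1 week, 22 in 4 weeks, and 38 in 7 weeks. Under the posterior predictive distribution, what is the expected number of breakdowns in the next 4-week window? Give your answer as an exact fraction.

Total count: 5 + 54 + 13 + 56 + 3 + 22 + 38 = 191.
Total exposure: 2 + 6 + 2 + 6 + 1 + 4 + 7 = 28 weeks.
By Gamma–Poisson conjugacy, the posterior is Gamma(α + Σx, β + Σt) = Gamma(28 + 191, 14 + 28) = Gamma(219, 42).
Predictive mean over a 4-week window = T·E[λ|data] = 4·219/42 = 146/7.

146/7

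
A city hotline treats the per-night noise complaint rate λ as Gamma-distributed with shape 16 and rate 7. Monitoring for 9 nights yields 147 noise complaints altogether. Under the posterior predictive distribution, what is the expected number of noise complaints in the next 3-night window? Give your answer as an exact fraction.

Total count 147 over total exposure 9 nights.
Conjugate update: add total count to the shape and total exposure to the rate, giving Gamma(163, 16).
Predictive mean over a 3-night window = T·E[λ|data] = 3·163/16 = 489/16.

489/16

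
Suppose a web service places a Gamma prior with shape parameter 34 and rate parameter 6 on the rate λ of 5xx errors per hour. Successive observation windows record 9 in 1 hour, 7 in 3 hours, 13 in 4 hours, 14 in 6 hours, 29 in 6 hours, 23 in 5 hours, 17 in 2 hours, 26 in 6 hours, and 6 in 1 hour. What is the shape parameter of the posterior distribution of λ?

Total count: 9 + 7 + 13 + 14 + 29 + 23 + 17 + 26 + 6 = 144.
Total exposure: 1 + 3 + 4 + 6 + 6 + 5 + 2 + 6 + 1 = 34 hours.
By Gamma–Poisson conjugacy, the posterior is Gamma(α + Σx, β + Σt) = Gamma(34 + 144, 6 + 34) = Gamma(178, 40).

178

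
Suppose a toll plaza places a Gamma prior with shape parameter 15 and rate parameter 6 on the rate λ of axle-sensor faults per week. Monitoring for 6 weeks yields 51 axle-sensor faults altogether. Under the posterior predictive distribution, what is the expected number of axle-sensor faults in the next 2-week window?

Total count 51 over total exposure 6 weeks.
Conjugate update: add total count to the shape and total exposure to the rate, giving Gamma(66, 12).
Predictive mean over a 2-week window = T·E[λ|data] = 2·66/12 = 11.

11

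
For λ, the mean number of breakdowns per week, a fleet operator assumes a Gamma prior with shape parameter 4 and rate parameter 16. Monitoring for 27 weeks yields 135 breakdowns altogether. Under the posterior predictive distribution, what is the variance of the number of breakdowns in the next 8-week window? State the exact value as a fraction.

Total count 135 over total exposure 27 weeks.
Conjugate update: add total count to the shape and total exposure to the rate, giving Gamma(139, 43).
The posterior predictive for a window of length T is Negative Binomial with variance T·α'·(β'+T)/β'² = 8·139·51/1849 = 56712/1849.

56712/1849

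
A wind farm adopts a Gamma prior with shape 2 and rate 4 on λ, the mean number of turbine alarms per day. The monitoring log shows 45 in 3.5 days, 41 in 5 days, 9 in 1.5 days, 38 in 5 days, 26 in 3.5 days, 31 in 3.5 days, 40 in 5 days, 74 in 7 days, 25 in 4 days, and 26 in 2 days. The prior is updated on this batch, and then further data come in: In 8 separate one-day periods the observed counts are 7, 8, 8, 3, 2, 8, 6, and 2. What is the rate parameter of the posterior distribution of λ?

Total count: 45 + 41 + 9 + 38 + 26 + 31 + 40 + 74 + 25 + 26 = 355.
Total exposure: 3.5 + 5 + 1.5 + 5 + 3.5 + 3.5 + 5 + 7 + 4 + 2 = 40 days.
After the first batch: Gamma(2 + 355, 4 + 40) = Gamma(357, 44).
Total count: 7 + 8 + 8 + 3 + 2 + 8 + 6 + 2 = 44.
Total exposure: 8 days.
After the second batch: Gamma(357 + 44, 44 + 8) = Gamma(401, 52).

52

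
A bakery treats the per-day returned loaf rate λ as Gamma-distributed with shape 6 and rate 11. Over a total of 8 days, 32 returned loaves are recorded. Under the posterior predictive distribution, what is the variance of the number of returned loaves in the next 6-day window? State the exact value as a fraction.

Total count 32 over total exposure 8 days.
The Gamma prior is conjugate for the Poisson rate, so λ | data ~ Gamma(6+32, 11+8) = Gamma(38, 19).
The posterior predictive for a window of length T is Negative Binomial with variance T·α'·(β'+T)/β'² = 6·38·25/361 = 300/19.

300/19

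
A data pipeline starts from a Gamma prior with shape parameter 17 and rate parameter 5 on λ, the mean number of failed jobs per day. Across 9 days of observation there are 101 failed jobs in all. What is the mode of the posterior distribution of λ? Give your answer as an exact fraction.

Total count 101 over total exposure 9 days.
By Gamma–Poisson conjugacy, the posterior is Gamma(α + Σx, β + Σt) = Gamma(17 + 101, 5 + 9) = Gamma(118, 14).
Posterior mode = (α'−1)/β' = 117/14.

117/14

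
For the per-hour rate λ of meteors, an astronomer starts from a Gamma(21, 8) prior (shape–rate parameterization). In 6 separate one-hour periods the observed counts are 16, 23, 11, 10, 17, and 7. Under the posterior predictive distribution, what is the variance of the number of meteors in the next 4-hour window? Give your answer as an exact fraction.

270/7

Total count: 16 + 23 + 11 + 10 + 17 + 7 = 84.
Total exposure: 6 hours.
By Gamma–Poisson conjugacy, the posterior is Gamma(α + Σx, β + Σt) = Gamma(21 + 84, 8 + 6) = Gamma(105, 14).
The posterior predictive for a window of length T is Negative Binomial with variance T·α'·(β'+T)/β'² = 4·105·18/196 = 270/7.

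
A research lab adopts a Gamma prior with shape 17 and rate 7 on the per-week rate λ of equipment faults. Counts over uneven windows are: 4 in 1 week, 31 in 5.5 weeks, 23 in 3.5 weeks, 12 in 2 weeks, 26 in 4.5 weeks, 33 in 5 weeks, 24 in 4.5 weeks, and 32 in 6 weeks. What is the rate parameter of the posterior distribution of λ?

39

Total count: 4 + 31 + 23 + 12 + 26 + 33 + 24 + 32 = 185.
Total exposure: 1 + 5.5 + 3.5 + 2 + 4.5 + 5 + 4.5 + 6 = 32 weeks.
Gamma(α, β) with Poisson data over total exposure Σt gives posterior Gamma(α+Σx, β+Σt) = Gamma(202, 39).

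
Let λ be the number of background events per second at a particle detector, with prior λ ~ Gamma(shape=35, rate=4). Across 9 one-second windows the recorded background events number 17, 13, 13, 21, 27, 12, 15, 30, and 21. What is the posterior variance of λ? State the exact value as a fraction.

204/169

Total count: 17 + 13 + 13 + 21 + 27 + 12 + 15 + 30 + 21 = 169.
Total exposure: 9 seconds.
By Gamma–Poisson conjugacy, the posterior is Gamma(α + Σx, β + Σt) = Gamma(35 + 169, 4 + 9) = Gamma(204, 13).
Posterior variance = α'/β'² = 204/169.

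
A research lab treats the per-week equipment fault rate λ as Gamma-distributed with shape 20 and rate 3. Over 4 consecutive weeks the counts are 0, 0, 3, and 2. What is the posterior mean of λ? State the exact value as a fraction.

Total count: 0 + 0 + 3 + 2 = 5.
Total exposure: 4 weeks.
Gamma(α, β) with Poisson data over total exposure Σt gives posterior Gamma(α+Σx, β+Σt) = Gamma(25, 7).
Posterior mean = α'/β' = 25/7.

25/7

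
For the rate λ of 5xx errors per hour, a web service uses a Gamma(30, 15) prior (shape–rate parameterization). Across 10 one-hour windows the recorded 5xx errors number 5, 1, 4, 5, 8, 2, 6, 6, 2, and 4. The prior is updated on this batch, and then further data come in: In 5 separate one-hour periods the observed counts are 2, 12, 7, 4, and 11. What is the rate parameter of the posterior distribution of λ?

Total count: 5 + 1 + 4 + 5 + 8 + 2 + 6 + 6 + 2 + 4 = 43.
Total exposure: 10 hours.
After the first batch: Gamma(30 + 43, 15 + 10) = Gamma(73, 25).
Total count: 2 + 12 + 7 + 4 + 11 = 36.
Total exposure: 5 hours.
After the second batch: Gamma(73 + 36, 25 + 5) = Gamma(109, 30).

30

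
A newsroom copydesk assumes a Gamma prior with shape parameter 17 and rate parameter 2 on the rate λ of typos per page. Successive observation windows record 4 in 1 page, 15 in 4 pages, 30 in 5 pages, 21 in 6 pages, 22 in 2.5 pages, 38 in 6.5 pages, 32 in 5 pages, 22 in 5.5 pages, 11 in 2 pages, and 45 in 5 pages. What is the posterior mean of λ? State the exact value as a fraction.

Total count: 4 + 15 + 30 + 21 + 22 + 38 + 32 + 22 + 11 + 45 = 240.
Total exposure: 1 + 4 + 5 + 6 + 2.5 + 6.5 + 5 + 5.5 + 2 + 5 = 42.5 pages.
By Gamma–Poisson conjugacy, the posterior is Gamma(α + Σx, β + Σt) = Gamma(17 + 240, 2 + 42.5) = Gamma(257, 89/2).
Posterior mean = α'/β' = 257/(89/2) = 514/89.

514/89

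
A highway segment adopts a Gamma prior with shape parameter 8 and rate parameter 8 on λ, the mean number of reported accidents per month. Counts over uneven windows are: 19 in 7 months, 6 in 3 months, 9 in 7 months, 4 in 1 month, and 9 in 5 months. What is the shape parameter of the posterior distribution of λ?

Total count: 19 + 6 + 9 + 4 + 9 = 47.
Total exposure: 7 + 3 + 7 + 1 + 5 = 23 months.
Conjugate update: add total count to the shape and total exposure to the rate, giving Gamma(55, 31).

55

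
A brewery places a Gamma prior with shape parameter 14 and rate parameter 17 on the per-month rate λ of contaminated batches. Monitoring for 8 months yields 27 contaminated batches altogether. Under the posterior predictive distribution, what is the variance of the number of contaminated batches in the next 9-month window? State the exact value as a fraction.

12546/625

Total count 27 over total exposure 8 months.
Gamma(α, β) with Poisson data over total exposure Σt gives posterior Gamma(α+Σx, β+Σt) = Gamma(41, 25).
The posterior predictive for a window of length T is Negative Binomial with variance T·α'·(β'+T)/β'² = 9·41·34/625 = 12546/625.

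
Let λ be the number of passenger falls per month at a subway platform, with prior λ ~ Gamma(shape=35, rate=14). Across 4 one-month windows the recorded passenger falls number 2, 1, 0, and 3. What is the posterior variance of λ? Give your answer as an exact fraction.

41/324

Total count: 2 + 1 + 0 + 3 = 6.
Total exposure: 4 months.
Posterior: α' = 35 + 6 = 41, β' = 14 + 4 = 18.
Posterior variance = α'/β'² = 41/324.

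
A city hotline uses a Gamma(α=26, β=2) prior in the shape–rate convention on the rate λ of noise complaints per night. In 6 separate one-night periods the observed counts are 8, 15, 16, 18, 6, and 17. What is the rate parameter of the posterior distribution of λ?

Total count: 8 + 15 + 16 + 18 + 6 + 17 = 80.
Total exposure: 6 nights.
Posterior: α' = 26 + 80 = 106, β' = 2 + 6 = 8.

8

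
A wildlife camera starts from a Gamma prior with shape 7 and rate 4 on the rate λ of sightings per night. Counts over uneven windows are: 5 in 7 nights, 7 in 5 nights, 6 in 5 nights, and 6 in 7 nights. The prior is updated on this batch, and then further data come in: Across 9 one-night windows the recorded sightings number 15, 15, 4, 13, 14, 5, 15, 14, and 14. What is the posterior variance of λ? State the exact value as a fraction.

Total count: 5 + 7 + 6 + 6 = 24.
Total exposure: 7 + 5 + 5 + 7 = 24 nights.
After the first batch: Gamma(7 + 24, 4 + 24) = Gamma(31, 28).
Total count: 15 + 15 + 4 + 13 + 14 + 5 + 15 + 14 + 14 = 109.
Total exposure: 9 nights.
After the second batch: Gamma(31 + 109, 28 + 9) = Gamma(140, 37).
Posterior variance = α'/β'² = 140/1369.

140/1369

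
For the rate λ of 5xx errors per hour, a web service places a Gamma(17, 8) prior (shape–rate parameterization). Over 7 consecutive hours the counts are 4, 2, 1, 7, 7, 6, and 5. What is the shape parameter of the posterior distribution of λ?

49

Total count: 4 + 2 + 1 + 7 + 7 + 6 + 5 = 32.
Total exposure: 7 hours.
Gamma(α, β) with Poisson data over total exposure Σt gives posterior Gamma(α+Σx, β+Σt) = Gamma(49, 15).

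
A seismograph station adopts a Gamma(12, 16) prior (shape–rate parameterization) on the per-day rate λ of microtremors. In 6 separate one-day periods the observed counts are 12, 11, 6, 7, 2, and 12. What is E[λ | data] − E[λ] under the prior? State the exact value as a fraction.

Total count: 12 + 11 + 6 + 7 + 2 + 12 = 50.
Total exposure: 6 days.
By Gamma–Poisson conjugacy, the posterior is Gamma(α + Σx, β + Σt) = Gamma(12 + 50, 16 + 6) = Gamma(62, 22).
Posterior mean = 62/22 = 31/11; prior mean = 12/16 = 3/4. Difference = 31/11 − 3/4 = 91/44.

91/44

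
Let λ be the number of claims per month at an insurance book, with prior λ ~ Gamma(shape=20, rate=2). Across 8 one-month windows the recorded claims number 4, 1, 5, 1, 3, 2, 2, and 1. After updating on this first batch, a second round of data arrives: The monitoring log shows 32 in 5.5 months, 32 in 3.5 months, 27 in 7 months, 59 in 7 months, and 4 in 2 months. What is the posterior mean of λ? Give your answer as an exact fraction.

Total count: 4 + 1 + 5 + 1 + 3 + 2 + 2 + 1 = 19.
Total exposure: 8 months.
After the first batch: Gamma(20 + 19, 2 + 8) = Gamma(39, 10).
Total count: 32 + 32 + 27 + 59 + 4 = 154.
Total exposure: 5.5 + 3.5 + 7 + 7 + 2 = 25 months.
After the second batch: Gamma(39 + 154, 10 + 25) = Gamma(193, 35).
Posterior mean = α'/β' = 193/35.

193/35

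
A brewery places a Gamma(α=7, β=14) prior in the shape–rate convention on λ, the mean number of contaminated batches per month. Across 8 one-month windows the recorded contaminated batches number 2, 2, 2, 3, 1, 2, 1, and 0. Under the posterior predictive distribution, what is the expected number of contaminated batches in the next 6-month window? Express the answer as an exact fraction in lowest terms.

Total count: 2 + 2 + 2 + 3 + 1 + 2 + 1 + 0 = 13.
Total exposure: 8 months.
Conjugate update: add total count to the shape and total exposure to the rate, giving Gamma(20, 22).
Predictive mean over a 6-month window = T·E[λ|data] = 6·20/22 = 60/11.

60/11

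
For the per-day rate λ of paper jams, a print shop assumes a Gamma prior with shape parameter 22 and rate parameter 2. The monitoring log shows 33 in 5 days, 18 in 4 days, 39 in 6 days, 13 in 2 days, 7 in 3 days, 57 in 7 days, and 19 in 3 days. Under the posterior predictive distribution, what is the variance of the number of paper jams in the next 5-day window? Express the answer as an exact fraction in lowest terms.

Total count: 33 + 18 + 39 + 13 + 7 + 57 + 19 = 186.
Total exposure: 5 + 4 + 6 + 2 + 3 + 7 + 3 = 30 days.
Posterior: α' = 22 + 186 = 208, β' = 2 + 30 = 32.
The posterior predictive for a window of length T is Negative Binomial with variance T·α'·(β'+T)/β'² = 5·208·37/1024 = 2405/64.

2405/64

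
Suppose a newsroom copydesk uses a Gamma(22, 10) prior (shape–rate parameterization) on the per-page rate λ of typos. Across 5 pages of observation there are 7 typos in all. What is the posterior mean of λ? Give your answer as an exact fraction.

29/15

Total count 7 over total exposure 5 pages.
Gamma(α, β) with Poisson data over total exposure Σt gives posterior Gamma(α+Σx, β+Σt) = Gamma(29, 15).
Posterior mean = α'/β' = 29/15.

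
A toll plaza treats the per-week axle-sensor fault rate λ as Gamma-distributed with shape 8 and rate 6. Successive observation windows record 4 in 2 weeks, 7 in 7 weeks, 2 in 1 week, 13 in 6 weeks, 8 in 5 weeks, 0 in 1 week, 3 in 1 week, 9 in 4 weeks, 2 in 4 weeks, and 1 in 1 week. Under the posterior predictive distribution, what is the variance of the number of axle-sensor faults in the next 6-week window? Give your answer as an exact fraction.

198/19

Total count: 4 + 7 + 2 + 13 + 8 + 0 + 3 + 9 + 2 + 1 = 49.
Total exposure: 2 + 7 + 1 + 6 + 5 + 1 + 1 + 4 + 4 + 1 = 32 weeks.
Gamma(α, β) with Poisson data over total exposure Σt gives posterior Gamma(α+Σx, β+Σt) = Gamma(57, 38).
The posterior predictive for a window of length T is Negative Binomial with variance T·α'·(β'+T)/β'² = 6·57·44/1444 = 198/19.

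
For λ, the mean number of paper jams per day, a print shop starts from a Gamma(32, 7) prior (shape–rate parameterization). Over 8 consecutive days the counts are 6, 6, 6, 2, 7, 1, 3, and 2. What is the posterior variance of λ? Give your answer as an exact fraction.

Total count: 6 + 6 + 6 + 2 + 7 + 1 + 3 + 2 = 33.
Total exposure: 8 days.
Gamma(α, β) with Poisson data over total exposure Σt gives posterior Gamma(α+Σx, β+Σt) = Gamma(65, 15).
Posterior variance = α'/β'² = 65/225 = 13/45.

13/45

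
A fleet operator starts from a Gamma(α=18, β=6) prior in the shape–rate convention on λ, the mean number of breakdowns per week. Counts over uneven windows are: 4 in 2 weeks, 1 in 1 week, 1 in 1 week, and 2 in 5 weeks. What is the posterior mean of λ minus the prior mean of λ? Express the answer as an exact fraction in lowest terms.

-19/15

Total count: 4 + 1 + 1 + 2 = 8.
Total exposure: 2 + 1 + 1 + 5 = 9 weeks.
Conjugate update: add total count to the shape and total exposure to the rate, giving Gamma(26, 15).
Posterior mean = 26/15 = 26/15; prior mean = 18/6 = 3. Difference = 26/15 − 3 = -19/15.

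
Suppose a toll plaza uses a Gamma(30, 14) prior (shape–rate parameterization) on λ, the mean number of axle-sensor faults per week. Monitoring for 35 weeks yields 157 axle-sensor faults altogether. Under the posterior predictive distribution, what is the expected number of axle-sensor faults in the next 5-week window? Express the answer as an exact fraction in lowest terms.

935/49

Total count 157 over total exposure 35 weeks.
By Gamma–Poisson conjugacy, the posterior is Gamma(α + Σx, β + Σt) = Gamma(30 + 157, 14 + 35) = Gamma(187, 49).
Predictive mean over a 5-week window = T·E[λ|data] = 5·187/49 = 935/49.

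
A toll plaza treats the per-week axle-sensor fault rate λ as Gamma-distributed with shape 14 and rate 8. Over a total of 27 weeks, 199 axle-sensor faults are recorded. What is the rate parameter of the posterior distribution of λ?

Total count 199 over total exposure 27 weeks.
By Gamma–Poisson conjugacy, the posterior is Gamma(α + Σx, β + Σt) = Gamma(14 + 199, 8 + 27) = Gamma(213, 35).

35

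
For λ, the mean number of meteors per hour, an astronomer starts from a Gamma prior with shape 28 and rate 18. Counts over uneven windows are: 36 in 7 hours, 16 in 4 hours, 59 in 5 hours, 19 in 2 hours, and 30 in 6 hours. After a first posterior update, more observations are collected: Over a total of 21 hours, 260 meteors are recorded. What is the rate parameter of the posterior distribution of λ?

63

Total count: 36 + 16 + 59 + 19 + 30 = 160.
Total exposure: 7 + 4 + 5 + 2 + 6 = 24 hours.
After the first batch: Gamma(28 + 160, 18 + 24) = Gamma(188, 42).
Total count 260 over total exposure 21 hours.
After the second batch: Gamma(188 + 260, 42 + 21) = Gamma(448, 63).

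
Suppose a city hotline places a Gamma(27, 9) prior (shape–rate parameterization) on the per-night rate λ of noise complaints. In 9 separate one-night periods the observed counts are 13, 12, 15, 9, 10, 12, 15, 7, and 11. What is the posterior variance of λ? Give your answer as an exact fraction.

Total count: 13 + 12 + 15 + 9 + 10 + 12 + 15 + 7 + 11 = 104.
Total exposure: 9 nights.
Posterior: α' = 27 + 104 = 131, β' = 9 + 9 = 18.
Posterior variance = α'/β'² = 131/324.

131/324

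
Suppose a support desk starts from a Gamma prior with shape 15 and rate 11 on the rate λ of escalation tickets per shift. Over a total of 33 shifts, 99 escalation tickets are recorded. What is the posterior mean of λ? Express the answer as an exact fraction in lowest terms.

Total count 99 over total exposure 33 shifts.
Gamma(α, β) with Poisson data over total exposure Σt gives posterior Gamma(α+Σx, β+Σt) = Gamma(114, 44).
Posterior mean = α'/β' = 114/44 = 57/22.

57/22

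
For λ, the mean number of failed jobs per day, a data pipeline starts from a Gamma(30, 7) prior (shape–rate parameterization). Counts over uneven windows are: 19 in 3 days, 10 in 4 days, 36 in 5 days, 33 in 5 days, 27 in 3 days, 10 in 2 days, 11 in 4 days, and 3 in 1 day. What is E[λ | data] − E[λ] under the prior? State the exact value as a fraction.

Total count: 19 + 10 + 36 + 33 + 27 + 10 + 11 + 3 = 149.
Total exposure: 3 + 4 + 5 + 5 + 3 + 2 + 4 + 1 = 27 days.
The Gamma prior is conjugate for the Poisson rate, so λ | data ~ Gamma(30+149, 7+27) = Gamma(179, 34).
Posterior mean = 179/34 = 179/34; prior mean = 30/7 = 30/7. Difference = 179/34 − 30/7 = 233/238.

233/238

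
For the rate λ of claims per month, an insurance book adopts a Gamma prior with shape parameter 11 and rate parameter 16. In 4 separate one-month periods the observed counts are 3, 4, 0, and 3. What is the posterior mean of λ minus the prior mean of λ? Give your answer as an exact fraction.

29/80

Total count: 3 + 4 + 0 + 3 = 10.
Total exposure: 4 months.
The Gamma prior is conjugate for the Poisson rate, so λ | data ~ Gamma(11+10, 16+4) = Gamma(21, 20).
Posterior mean = 21/20 = 21/20; prior mean = 11/16 = 11/16. Difference = 21/20 − 11/16 = 29/80.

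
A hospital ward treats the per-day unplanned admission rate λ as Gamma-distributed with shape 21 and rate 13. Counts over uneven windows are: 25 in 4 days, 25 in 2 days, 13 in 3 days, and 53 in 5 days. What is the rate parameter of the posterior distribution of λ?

Total count: 25 + 25 + 13 + 53 = 116.
Total exposure: 4 + 2 + 3 + 5 = 14 days.
Posterior: α' = 21 + 116 = 137, β' = 13 + 14 = 27.

27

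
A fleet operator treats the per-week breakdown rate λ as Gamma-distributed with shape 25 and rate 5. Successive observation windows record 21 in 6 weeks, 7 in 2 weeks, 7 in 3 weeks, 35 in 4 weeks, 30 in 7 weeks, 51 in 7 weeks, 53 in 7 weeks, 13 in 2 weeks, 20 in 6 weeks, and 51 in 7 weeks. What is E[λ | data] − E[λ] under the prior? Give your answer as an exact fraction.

Total count: 21 + 7 + 7 + 35 + 30 + 51 + 53 + 13 + 20 + 51 = 288.
Total exposure: 6 + 2 + 3 + 4 + 7 + 7 + 7 + 2 + 6 + 7 = 51 weeks.
Conjugate update: add total count to the shape and total exposure to the rate, giving Gamma(313, 56).
Posterior mean = 313/56 = 313/56; prior mean = 25/5 = 5. Difference = 313/56 − 5 = 33/56.

33/56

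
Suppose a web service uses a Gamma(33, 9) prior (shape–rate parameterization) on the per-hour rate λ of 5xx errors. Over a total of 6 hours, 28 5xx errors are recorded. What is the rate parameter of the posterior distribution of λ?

Total count 28 over total exposure 6 hours.
Conjugate update: add total count to the shape and total exposure to the rate, giving Gamma(61, 15).

15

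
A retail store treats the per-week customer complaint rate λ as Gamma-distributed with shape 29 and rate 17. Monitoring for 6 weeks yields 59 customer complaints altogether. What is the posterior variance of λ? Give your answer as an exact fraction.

Total count 59 over total exposure 6 weeks.
The Gamma prior is conjugate for the Poisson rate, so λ | data ~ Gamma(29+59, 17+6) = Gamma(88, 23).
Posterior variance = α'/β'² = 88/529.

88/529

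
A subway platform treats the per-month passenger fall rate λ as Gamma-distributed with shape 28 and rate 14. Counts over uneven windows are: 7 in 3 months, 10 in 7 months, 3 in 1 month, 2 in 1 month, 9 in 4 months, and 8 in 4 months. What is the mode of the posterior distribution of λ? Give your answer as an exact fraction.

33/17

Total count: 7 + 10 + 3 + 2 + 9 + 8 = 39.
Total exposure: 3 + 7 + 1 + 1 + 4 + 4 = 20 months.
Posterior: α' = 28 + 39 = 67, β' = 14 + 20 = 34.
Posterior mode = (α'−1)/β' = 66/34 = 33/17.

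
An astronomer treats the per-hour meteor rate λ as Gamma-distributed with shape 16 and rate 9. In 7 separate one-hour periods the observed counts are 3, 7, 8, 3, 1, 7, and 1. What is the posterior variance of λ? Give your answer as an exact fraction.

23/128

Total count: 3 + 7 + 8 + 3 + 1 + 7 + 1 = 30.
Total exposure: 7 hours.
Posterior: α' = 16 + 30 = 46, β' = 9 + 7 = 16.
Posterior variance = α'/β'² = 46/256 = 23/128.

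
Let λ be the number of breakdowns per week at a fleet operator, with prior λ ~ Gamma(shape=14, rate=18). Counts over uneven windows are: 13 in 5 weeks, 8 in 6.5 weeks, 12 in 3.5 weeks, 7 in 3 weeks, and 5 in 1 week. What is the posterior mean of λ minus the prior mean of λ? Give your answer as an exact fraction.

Total count: 13 + 8 + 12 + 7 + 5 = 45.
Total exposure: 5 + 6.5 + 3.5 + 3 + 1 = 19 weeks.
Conjugate update: add total count to the shape and total exposure to the rate, giving Gamma(59, 37).
Posterior mean = 59/37 = 59/37; prior mean = 14/18 = 7/9. Difference = 59/37 − 7/9 = 272/333.

272/333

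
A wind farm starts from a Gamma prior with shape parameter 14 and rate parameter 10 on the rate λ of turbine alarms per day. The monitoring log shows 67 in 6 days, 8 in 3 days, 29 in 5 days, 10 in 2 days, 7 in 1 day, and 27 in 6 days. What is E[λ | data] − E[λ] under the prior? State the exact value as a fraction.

193/55

Total count: 67 + 8 + 29 + 10 + 7 + 27 = 148.
Total exposure: 6 + 3 + 5 + 2 + 1 + 6 = 23 days.
The Gamma prior is conjugate for the Poisson rate, so λ | data ~ Gamma(14+148, 10+23) = Gamma(162, 33).
Posterior mean = 162/33 = 54/11; prior mean = 14/10 = 7/5. Difference = 54/11 − 7/5 = 193/55.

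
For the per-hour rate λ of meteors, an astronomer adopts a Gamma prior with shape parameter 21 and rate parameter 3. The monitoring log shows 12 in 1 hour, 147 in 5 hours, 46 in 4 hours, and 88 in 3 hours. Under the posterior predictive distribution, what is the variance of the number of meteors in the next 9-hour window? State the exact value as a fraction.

Total count: 12 + 147 + 46 + 88 = 293.
Total exposure: 1 + 5 + 4 + 3 = 13 hours.
Gamma(α, β) with Poisson data over total exposure Σt gives posterior Gamma(α+Σx, β+Σt) = Gamma(314, 16).
The posterior predictive for a window of length T is Negative Binomial with variance T·α'·(β'+T)/β'² = 9·314·25/256 = 35325/128.

35325/128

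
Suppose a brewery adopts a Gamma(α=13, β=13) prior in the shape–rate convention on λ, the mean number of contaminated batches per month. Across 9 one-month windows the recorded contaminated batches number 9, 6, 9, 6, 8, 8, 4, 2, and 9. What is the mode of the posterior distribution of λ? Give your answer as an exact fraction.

Total count: 9 + 6 + 9 + 6 + 8 + 8 + 4 + 2 + 9 = 61.
Total exposure: 9 months.
Conjugate update: add total count to the shape and total exposure to the rate, giving Gamma(74, 22).
Posterior mode = (α'−1)/β' = 73/22.

73/22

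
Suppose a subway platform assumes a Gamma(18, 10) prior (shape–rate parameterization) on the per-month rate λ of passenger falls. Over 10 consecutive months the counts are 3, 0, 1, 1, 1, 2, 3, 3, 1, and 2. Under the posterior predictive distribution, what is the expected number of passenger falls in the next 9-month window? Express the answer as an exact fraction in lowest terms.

Total count: 3 + 0 + 1 + 1 + 1 + 2 + 3 + 3 + 1 + 2 = 17.
Total exposure: 10 months.
Gamma(α, β) with Poisson data over total exposure Σt gives posterior Gamma(α+Σx, β+Σt) = Gamma(35, 20).
Predictive mean over a 9-month window = T·E[λ|data] = 9·35/20 = 63/4.

63/4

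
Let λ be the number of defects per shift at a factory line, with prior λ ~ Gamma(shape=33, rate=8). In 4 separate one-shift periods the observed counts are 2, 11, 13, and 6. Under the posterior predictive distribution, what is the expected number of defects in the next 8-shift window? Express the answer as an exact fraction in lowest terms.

130/3

Total count: 2 + 11 + 13 + 6 = 32.
Total exposure: 4 shifts.
Conjugate update: add total count to the shape and total exposure to the rate, giving Gamma(65, 12).
Predictive mean over an 8-shift window = T·E[λ|data] = 8·65/12 = 130/3.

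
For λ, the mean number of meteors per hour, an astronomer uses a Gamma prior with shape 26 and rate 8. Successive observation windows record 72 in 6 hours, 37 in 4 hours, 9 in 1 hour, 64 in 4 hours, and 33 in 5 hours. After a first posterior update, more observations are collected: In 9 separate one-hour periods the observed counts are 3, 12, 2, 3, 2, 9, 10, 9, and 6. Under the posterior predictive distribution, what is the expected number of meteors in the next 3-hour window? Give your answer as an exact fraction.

891/37

Total count: 72 + 37 + 9 + 64 + 33 = 215.
Total exposure: 6 + 4 + 1 + 4 + 5 = 20 hours.
After the first batch: Gamma(26 + 215, 8 + 20) = Gamma(241, 28).
Total count: 3 + 12 + 2 + 3 + 2 + 9 + 10 + 9 + 6 = 56.
Total exposure: 9 hours.
After the second batch: Gamma(241 + 56, 28 + 9) = Gamma(297, 37).
Predictive mean over a 3-hour window = T·E[λ|data] = 3·297/37 = 891/37.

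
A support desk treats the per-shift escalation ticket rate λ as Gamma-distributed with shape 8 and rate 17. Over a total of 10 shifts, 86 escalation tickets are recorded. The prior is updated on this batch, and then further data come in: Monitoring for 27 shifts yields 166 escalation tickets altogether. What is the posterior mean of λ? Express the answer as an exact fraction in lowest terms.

Total count 86 over total exposure 10 shifts.
After the first batch: Gamma(8 + 86, 17 + 10) = Gamma(94, 27).
Total count 166 over total exposure 27 shifts.
After the second batch: Gamma(94 + 166, 27 + 27) = Gamma(260, 54).
Posterior mean = α'/β' = 260/54 = 130/27.

130/27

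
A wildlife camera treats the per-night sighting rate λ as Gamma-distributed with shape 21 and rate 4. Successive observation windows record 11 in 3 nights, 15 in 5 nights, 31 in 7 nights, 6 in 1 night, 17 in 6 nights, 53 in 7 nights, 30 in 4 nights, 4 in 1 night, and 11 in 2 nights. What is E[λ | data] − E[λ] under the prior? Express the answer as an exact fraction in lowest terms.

Total count: 11 + 15 + 31 + 6 + 17 + 53 + 30 + 4 + 11 = 178.
Total exposure: 3 + 5 + 7 + 1 + 6 + 7 + 4 + 1 + 2 = 36 nights.
Gamma(α, β) with Poisson data over total exposure Σt gives posterior Gamma(α+Σx, β+Σt) = Gamma(199, 40).
Posterior mean = 199/40 = 199/40; prior mean = 21/4 = 21/4. Difference = 199/40 − 21/4 = -11/40.

-11/40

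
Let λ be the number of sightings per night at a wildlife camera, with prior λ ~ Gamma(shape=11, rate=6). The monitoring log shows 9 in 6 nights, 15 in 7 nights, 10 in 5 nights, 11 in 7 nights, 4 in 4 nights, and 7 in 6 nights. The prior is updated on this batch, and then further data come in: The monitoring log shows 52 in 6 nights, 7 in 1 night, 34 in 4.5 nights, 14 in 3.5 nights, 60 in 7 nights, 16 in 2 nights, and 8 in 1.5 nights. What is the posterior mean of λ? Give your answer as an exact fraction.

Total count: 9 + 15 + 10 + 11 + 4 + 7 = 56.
Total exposure: 6 + 7 + 5 + 7 + 4 + 6 = 35 nights.
After the first batch: Gamma(11 + 56, 6 + 35) = Gamma(67, 41).
Total count: 52 + 7 + 34 + 14 + 60 + 16 + 8 = 191.
Total exposure: 6 + 1 + 4.5 + 3.5 + 7 + 2 + 1.5 = 25.5 nights.
After the second batch: Gamma(67 + 191, 41 + 25.5) = Gamma(258, 133/2).
Posterior mean = α'/β' = 258/(133/2) = 516/133.

516/133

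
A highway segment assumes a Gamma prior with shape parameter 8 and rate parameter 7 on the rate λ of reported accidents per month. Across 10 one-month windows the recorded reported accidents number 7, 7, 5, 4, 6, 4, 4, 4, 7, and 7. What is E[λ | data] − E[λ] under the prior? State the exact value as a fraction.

Total count: 7 + 7 + 5 + 4 + 6 + 4 + 4 + 4 + 7 + 7 = 55.
Total exposure: 10 months.
Gamma(α, β) with Poisson data over total exposure Σt gives posterior Gamma(α+Σx, β+Σt) = Gamma(63, 17).
Posterior mean = 63/17 = 63/17; prior mean = 8/7 = 8/7. Difference = 63/17 − 8/7 = 305/119.

305/119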